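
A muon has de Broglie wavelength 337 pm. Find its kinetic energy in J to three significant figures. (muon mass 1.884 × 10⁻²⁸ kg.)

p = h/λ = 6.626 × 10⁻³⁴ / 3.370 × 10⁻¹⁰ = 1.966 × 10⁻²⁴ kg·m/s.
KE = p²/(2m) = (1.966 × 10⁻²⁴)² / (2 × 1.884 × 10⁻²⁸) = 1.026 × 10⁻²⁰ J = 1.03 × 10⁻²⁰ J.

KE = 1.03 × 10⁻²⁰ J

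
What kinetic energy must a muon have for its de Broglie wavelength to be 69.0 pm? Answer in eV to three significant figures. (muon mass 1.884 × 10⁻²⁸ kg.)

p = h/λ = 6.626 × 10⁻³⁴ / 6.900 × 10⁻¹¹ = 9.603 × 10⁻²⁴ kg·m/s.
KE = p²/(2m) = (9.603 × 10⁻²⁴)² / (2 × 1.884 × 10⁻²⁸) = 2.447 × 10⁻¹⁹ J = 1.53 eV.

KE = 1.53 eV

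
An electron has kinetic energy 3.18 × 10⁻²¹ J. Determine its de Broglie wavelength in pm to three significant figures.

λ = 8710 pm

p = √(2mKE) = √(2 × 9.109 × 10⁻³¹ × 3.180 × 10⁻²¹) = 7.611 × 10⁻²⁶ kg·m/s.
λ = h/p = 6.626 × 10⁻³⁴ / 7.611 × 10⁻²⁶ = 8.71 × 10⁻⁹ m = 8710 pm.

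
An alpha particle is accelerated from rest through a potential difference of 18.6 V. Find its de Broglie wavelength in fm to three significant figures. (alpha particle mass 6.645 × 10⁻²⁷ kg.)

KE = 2eV = 2 × 1.602 × 10⁻¹⁹ × 18.60 = 5.959 × 10⁻¹⁸ J.
p = √(2mKE) = √(2 × 6.645 × 10⁻²⁷ × 5.959 × 10⁻¹⁸) = 2.814 × 10⁻²² kg·m/s.
λ = h/p = 6.626 × 10⁻³⁴ / 2.814 × 10⁻²² = 2.35 × 10⁻¹² m = 2350 fm.

λ = 2350 fm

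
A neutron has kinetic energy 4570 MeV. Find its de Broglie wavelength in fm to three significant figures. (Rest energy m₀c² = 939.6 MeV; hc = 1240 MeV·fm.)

Total energy E = KE + m₀c² = 4570 + 939.6 = 5509.6 MeV.
(pc)² = E² − (m₀c²)² = (5509.6)² − (939.6)² = 2.947 × 10⁷ MeV², so pc = 5429 MeV.
λ = hc/(pc) = 1240 MeV·fm / 5429 MeV = 0.228 fm.

λ = 0.228 fm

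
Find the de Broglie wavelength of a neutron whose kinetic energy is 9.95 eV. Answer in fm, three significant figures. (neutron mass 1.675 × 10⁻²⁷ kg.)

λ = 9070 fm

KE = 9.95 eV = 1.594 × 10⁻¹⁸ J.
p = √(2mKE) = √(2 × 1.675 × 10⁻²⁷ × 1.594 × 10⁻¹⁸) = 7.307 × 10⁻²³ kg·m/s.
λ = h/p = 6.626 × 10⁻³⁴ / 7.307 × 10⁻²³ = 9.07 × 10⁻¹² m = 9070 fm.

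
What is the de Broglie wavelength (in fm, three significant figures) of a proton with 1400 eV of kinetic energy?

λ = 765 fm

KE = 1400 eV = 2.243 × 10⁻¹⁶ J.
p = √(2mKE) = √(2 × 1.673 × 10⁻²⁷ × 2.243 × 10⁻¹⁶) = 8.663 × 10⁻²² kg·m/s.
λ = h/p = 6.626 × 10⁻³⁴ / 8.663 × 10⁻²² = 7.65 × 10⁻¹³ m = 765 fm.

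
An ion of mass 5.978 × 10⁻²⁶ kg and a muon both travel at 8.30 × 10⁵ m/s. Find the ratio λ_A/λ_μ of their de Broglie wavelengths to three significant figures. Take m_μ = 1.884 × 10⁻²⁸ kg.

At fixed v, p = mv so λ = h/(mv) ∝ 1/m.
λ_A/λ_μ = m_μ/m_A = 1.884 × 10⁻²⁸/5.978 × 10⁻²⁶ = 3.15 × 10⁻³.

λ_A/λ_μ = 3.15 × 10⁻³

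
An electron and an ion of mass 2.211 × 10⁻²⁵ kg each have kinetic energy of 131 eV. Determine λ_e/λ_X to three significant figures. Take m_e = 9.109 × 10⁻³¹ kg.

At fixed KE, p = √(2mKE) so λ = h/p ∝ 1/√m.
λ_e/λ_X = √(m_X/m_e) = √(2.211 × 10⁻²⁵/9.109 × 10⁻³¹) = √(2.427 × 10⁵) = 493.

λ_e/λ_X = 493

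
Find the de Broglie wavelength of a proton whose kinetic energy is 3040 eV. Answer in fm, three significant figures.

KE = 3040 eV = 4.870 × 10⁻¹⁶ J.
p = √(2mKE) = √(2 × 1.673 × 10⁻²⁷ × 4.870 × 10⁻¹⁶) = 1.277 × 10⁻²¹ kg·m/s.
λ = h/p = 6.626 × 10⁻³⁴ / 1.277 × 10⁻²¹ = 5.19 × 10⁻¹³ m = 519 fm.

λ = 519 fm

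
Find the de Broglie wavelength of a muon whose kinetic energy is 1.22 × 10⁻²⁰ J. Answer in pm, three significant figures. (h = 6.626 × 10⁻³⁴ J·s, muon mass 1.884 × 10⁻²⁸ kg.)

p = √(2mKE) = √(2 × 1.884 × 10⁻²⁸ × 1.220 × 10⁻²⁰) = 2.144 × 10⁻²⁴ kg·m/s.
λ = h/p = 6.626 × 10⁻³⁴ / 2.144 × 10⁻²⁴ = 3.09 × 10⁻¹⁰ m = 309 pm.

λ = 309 pm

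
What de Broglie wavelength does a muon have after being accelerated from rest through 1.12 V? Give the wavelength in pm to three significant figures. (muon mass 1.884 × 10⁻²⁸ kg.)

λ = 80.6 pm

KE = eV = 1.602 × 10⁻¹⁹ × 1.120 = 1.794 × 10⁻¹⁹ J.
p = √(2mKE) = √(2 × 1.884 × 10⁻²⁸ × 1.794 × 10⁻¹⁹) = 8.222 × 10⁻²⁴ kg·m/s.
λ = h/p = 6.626 × 10⁻³⁴ / 8.222 × 10⁻²⁴ = 8.06 × 10⁻¹¹ m = 80.6 pm.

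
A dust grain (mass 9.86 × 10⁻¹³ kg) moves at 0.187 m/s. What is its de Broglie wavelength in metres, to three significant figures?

p = mv = 9.86 × 10⁻¹³ × 0.187 = 1.844 × 10⁻¹³ kg·m/s.
λ = h/p = 6.626 × 10⁻³⁴ / 1.844 × 10⁻¹³ = 3.59 × 10⁻²¹ m.

λ = 3.59 × 10⁻²¹ m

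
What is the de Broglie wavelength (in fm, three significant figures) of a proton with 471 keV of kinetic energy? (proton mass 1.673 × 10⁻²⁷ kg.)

KE = 471 keV = 7.545 × 10⁻¹⁴ J.
p = √(2mKE) = √(2 × 1.673 × 10⁻²⁷ × 7.545 × 10⁻¹⁴) = 1.589 × 10⁻²⁰ kg·m/s.
λ = h/p = 6.626 × 10⁻³⁴ / 1.589 × 10⁻²⁰ = 4.17 × 10⁻¹⁴ m = 41.7 fm.

λ = 41.7 fm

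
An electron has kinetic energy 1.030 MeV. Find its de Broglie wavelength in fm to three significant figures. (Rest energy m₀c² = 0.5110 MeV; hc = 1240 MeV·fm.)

λ = 853 fm

Total energy E = KE + m₀c² = 1.030 + 0.5110 = 1.5410 MeV.
(pc)² = E² − (m₀c²)² = (1.5410)² − (0.5110)² = 2.114 MeV², so pc = 1.454 MeV.
λ = hc/(pc) = 1240 MeV·fm / 1.454 MeV = 853 fm.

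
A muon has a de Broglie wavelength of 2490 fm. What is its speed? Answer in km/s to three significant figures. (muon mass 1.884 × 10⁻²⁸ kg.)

v = 1410 km/s

p = h/λ = 6.626 × 10⁻³⁴ / 2.490 × 10⁻¹² = 2.661 × 10⁻²² kg·m/s.
v = p/m = 2.661 × 10⁻²² / 1.884 × 10⁻²⁸ = 1.41 × 10⁶ m/s = 1410 km/s.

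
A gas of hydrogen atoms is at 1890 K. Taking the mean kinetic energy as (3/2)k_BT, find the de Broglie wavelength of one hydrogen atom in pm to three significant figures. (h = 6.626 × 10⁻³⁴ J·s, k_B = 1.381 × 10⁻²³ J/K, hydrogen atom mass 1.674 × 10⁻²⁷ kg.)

λ = 57.9 pm

KE = (3/2)k_BT = 1.5 × 1.381 × 10⁻²³ × 1890 = 3.915 × 10⁻²⁰ J.
p = √(2mKE) = √(2 × 1.674 × 10⁻²⁷ × 3.915 × 10⁻²⁰) = 1.145 × 10⁻²³ kg·m/s.
λ = h/p = 5.79 × 10⁻¹¹ m = 57.9 pm.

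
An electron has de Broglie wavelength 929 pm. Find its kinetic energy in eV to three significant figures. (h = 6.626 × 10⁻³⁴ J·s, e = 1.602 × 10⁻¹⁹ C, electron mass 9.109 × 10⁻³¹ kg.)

KE = 1.74 eV

p = h/λ = 6.626 × 10⁻³⁴ / 9.290 × 10⁻¹⁰ = 7.132 × 10⁻²⁵ kg·m/s.
KE = p²/(2m) = (7.132 × 10⁻²⁵)² / (2 × 9.109 × 10⁻³¹) = 2.792 × 10⁻¹⁹ J = 1.74 eV.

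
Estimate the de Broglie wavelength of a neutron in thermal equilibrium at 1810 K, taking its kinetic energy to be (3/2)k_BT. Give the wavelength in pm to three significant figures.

λ = 59.1 pm

KE = (3/2)k_BT = 1.5 × 1.381 × 10⁻²³ × 1810 = 3.749 × 10⁻²⁰ J.
p = √(2mKE) = √(2 × 1.675 × 10⁻²⁷ × 3.749 × 10⁻²⁰) = 1.121 × 10⁻²³ kg·m/s.
λ = h/p = 5.91 × 10⁻¹¹ m = 59.1 pm.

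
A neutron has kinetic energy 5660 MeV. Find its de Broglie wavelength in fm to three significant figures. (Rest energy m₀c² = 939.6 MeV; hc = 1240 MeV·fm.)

Total energy E = KE + m₀c² = 5660 + 939.6 = 6599.6 MeV.
(pc)² = E² − (m₀c²)² = (6599.6)² − (939.6)² = 4.267 × 10⁷ MeV², so pc = 6532 MeV.
λ = hc/(pc) = 1240 MeV·fm / 6532 MeV = 0.190 fm.

λ = 0.190 fm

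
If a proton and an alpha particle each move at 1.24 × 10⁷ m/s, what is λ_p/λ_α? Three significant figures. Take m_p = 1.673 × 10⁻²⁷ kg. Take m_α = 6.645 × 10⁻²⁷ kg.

λ_p/λ_α = 3.97

At fixed v, p = mv so λ = h/(mv) ∝ 1/m.
λ_p/λ_α = m_α/m_p = 6.645 × 10⁻²⁷/1.673 × 10⁻²⁷ = 3.97.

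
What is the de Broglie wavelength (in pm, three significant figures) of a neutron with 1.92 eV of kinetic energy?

KE = 1.92 eV = 3.076 × 10⁻¹⁹ J.
p = √(2mKE) = √(2 × 1.675 × 10⁻²⁷ × 3.076 × 10⁻¹⁹) = 3.210 × 10⁻²³ kg·m/s.
λ = h/p = 6.626 × 10⁻³⁴ / 3.210 × 10⁻²³ = 2.06 × 10⁻¹¹ m = 20.6 pm.

λ = 20.6 pm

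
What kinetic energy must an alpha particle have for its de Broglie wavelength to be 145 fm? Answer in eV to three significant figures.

p = h/λ = 6.626 × 10⁻³⁴ / 1.450 × 10⁻¹³ = 4.570 × 10⁻²¹ kg·m/s.
KE = p²/(2m) = (4.570 × 10⁻²¹)² / (2 × 6.645 × 10⁻²⁷) = 1.571 × 10⁻¹⁵ J = 9810 eV.

KE = 9810 eV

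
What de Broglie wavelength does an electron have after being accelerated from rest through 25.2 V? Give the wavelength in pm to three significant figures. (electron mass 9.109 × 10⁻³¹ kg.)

λ = 244 pm

KE = eV = 1.602 × 10⁻¹⁹ × 25.20 = 4.037 × 10⁻¹⁸ J.
p = √(2mKE) = √(2 × 9.109 × 10⁻³¹ × 4.037 × 10⁻¹⁸) = 2.712 × 10⁻²⁴ kg·m/s.
λ = h/p = 6.626 × 10⁻³⁴ / 2.712 × 10⁻²⁴ = 2.44 × 10⁻¹⁰ m = 244 pm.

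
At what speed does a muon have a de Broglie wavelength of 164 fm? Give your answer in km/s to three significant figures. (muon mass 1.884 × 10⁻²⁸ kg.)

v = 2.14 × 10⁴ km/s

p = h/λ = 6.626 × 10⁻³⁴ / 1.640 × 10⁻¹³ = 4.040 × 10⁻²¹ kg·m/s.
v = p/m = 4.040 × 10⁻²¹ / 1.884 × 10⁻²⁸ = 2.14 × 10⁷ m/s = 2.14 × 10⁴ km/s.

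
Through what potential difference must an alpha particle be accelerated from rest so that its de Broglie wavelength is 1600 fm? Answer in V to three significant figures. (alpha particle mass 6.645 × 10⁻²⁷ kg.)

V = 40.3 V

p = h/λ = 6.626 × 10⁻³⁴ / 1.600 × 10⁻¹² = 4.141 × 10⁻²² kg·m/s.
KE = p²/(2m) = 1.290 × 10⁻¹⁷ J.
V = KE/2e = 1.290 × 10⁻¹⁷ / (2 × 1.602 × 10⁻¹⁹) = 40.3 V.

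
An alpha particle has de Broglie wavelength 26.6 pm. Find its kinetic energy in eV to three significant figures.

p = h/λ = 6.626 × 10⁻³⁴ / 2.660 × 10⁻¹¹ = 2.491 × 10⁻²³ kg·m/s.
KE = p²/(2m) = (2.491 × 10⁻²³)² / (2 × 6.645 × 10⁻²⁷) = 4.669 × 10⁻²⁰ J = 0.291 eV.

KE = 0.291 eV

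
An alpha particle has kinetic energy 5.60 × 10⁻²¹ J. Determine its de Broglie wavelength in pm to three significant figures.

p = √(2mKE) = √(2 × 6.645 × 10⁻²⁷ × 5.600 × 10⁻²¹) = 8.627 × 10⁻²⁴ kg·m/s.
λ = h/p = 6.626 × 10⁻³⁴ / 8.627 × 10⁻²⁴ = 7.68 × 10⁻¹¹ m = 76.8 pm.

λ = 76.8 pm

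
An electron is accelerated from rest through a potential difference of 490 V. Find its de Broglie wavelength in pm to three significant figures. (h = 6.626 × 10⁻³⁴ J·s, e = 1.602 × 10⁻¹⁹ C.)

λ = 55.4 pm

KE = eV = 1.602 × 10⁻¹⁹ × 490.0 = 7.850 × 10⁻¹⁷ J.
p = √(2mKE) = √(2 × 9.109 × 10⁻³¹ × 7.850 × 10⁻¹⁷) = 1.196 × 10⁻²³ kg·m/s.
λ = h/p = 6.626 × 10⁻³⁴ / 1.196 × 10⁻²³ = 5.54 × 10⁻¹¹ m = 55.4 pm.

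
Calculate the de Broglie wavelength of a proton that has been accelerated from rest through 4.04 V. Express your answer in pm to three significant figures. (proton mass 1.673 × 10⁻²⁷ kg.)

KE = eV = 1.602 × 10⁻¹⁹ × 4.040 = 6.472 × 10⁻¹⁹ J.
p = √(2mKE) = √(2 × 1.673 × 10⁻²⁷ × 6.472 × 10⁻¹⁹) = 4.654 × 10⁻²³ kg·m/s.
λ = h/p = 6.626 × 10⁻³⁴ / 4.654 × 10⁻²³ = 1.42 × 10⁻¹¹ m = 14.2 pm.

λ = 14.2 pm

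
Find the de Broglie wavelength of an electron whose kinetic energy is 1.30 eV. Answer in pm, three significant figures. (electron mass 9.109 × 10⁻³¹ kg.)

KE = 1.30 eV = 2.083 × 10⁻¹⁹ J.
p = √(2mKE) = √(2 × 9.109 × 10⁻³¹ × 2.083 × 10⁻¹⁹) = 6.160 × 10⁻²⁵ kg·m/s.
λ = h/p = 6.626 × 10⁻³⁴ / 6.160 × 10⁻²⁵ = 1.08 × 10⁻⁹ m = 1080 pm.

λ = 1080 pm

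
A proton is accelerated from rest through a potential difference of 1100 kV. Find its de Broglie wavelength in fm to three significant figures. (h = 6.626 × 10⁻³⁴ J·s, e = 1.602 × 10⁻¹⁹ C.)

KE = eV = 1.602 × 10⁻¹⁹ × 1.100 × 10⁶ = 1.762 × 10⁻¹³ J.
p = √(2mKE) = √(2 × 1.673 × 10⁻²⁷ × 1.762 × 10⁻¹³) = 2.428 × 10⁻²⁰ kg·m/s.
λ = h/p = 6.626 × 10⁻³⁴ / 2.428 × 10⁻²⁰ = 2.73 × 10⁻¹⁴ m = 27.3 fm.

λ = 27.3 fm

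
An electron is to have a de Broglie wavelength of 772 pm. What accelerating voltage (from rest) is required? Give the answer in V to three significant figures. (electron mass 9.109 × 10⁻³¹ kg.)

p = h/λ = 6.626 × 10⁻³⁴ / 7.720 × 10⁻¹⁰ = 8.583 × 10⁻²⁵ kg·m/s.
KE = p²/(2m) = 4.044 × 10⁻¹⁹ J.
V = KE/e = 4.044 × 10⁻¹⁹ / (1.602 × 10⁻¹⁹) = 2.52 V.

V = 2.52 V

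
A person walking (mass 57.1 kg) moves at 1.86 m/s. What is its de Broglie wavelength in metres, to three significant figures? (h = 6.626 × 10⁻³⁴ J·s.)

p = mv = 57.1 × 1.86 = 1.062 × 10² kg·m/s.
λ = h/p = 6.626 × 10⁻³⁴ / 1.062 × 10² = 6.24 × 10⁻³⁶ m.

λ = 6.24 × 10⁻³⁶ m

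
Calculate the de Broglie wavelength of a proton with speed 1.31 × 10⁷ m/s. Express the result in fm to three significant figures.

p = mv = 1.673 × 10⁻²⁷ × 1.31 × 10⁷ = 2.192 × 10⁻²⁰ kg·m/s.
λ = h/p = 6.626 × 10⁻³⁴ / 2.192 × 10⁻²⁰ = 3.02 × 10⁻¹⁴ m = 30.2 fm.

λ = 30.2 fm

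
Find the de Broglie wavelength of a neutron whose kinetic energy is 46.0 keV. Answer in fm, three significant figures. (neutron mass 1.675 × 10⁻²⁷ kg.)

λ = 133 fm

KE = 46.0 keV = 7.369 × 10⁻¹⁵ J.
p = √(2mKE) = √(2 × 1.675 × 10⁻²⁷ × 7.369 × 10⁻¹⁵) = 4.969 × 10⁻²¹ kg·m/s.
λ = h/p = 6.626 × 10⁻³⁴ / 4.969 × 10⁻²¹ = 1.33 × 10⁻¹³ m = 133 fm.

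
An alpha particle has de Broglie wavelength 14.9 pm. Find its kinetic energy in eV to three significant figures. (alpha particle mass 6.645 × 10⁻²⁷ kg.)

KE = 0.929 eV

p = h/λ = 6.626 × 10⁻³⁴ / 1.490 × 10⁻¹¹ = 4.447 × 10⁻²³ kg·m/s.
KE = p²/(2m) = (4.447 × 10⁻²³)² / (2 × 6.645 × 10⁻²⁷) = 1.488 × 10⁻¹⁹ J = 0.929 eV.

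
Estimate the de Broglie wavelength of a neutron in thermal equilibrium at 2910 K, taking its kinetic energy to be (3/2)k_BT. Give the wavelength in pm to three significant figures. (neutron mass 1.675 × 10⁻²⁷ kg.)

λ = 46.6 pm

KE = (3/2)k_BT = 1.5 × 1.381 × 10⁻²³ × 2910 = 6.028 × 10⁻²⁰ J.
p = √(2mKE) = √(2 × 1.675 × 10⁻²⁷ × 6.028 × 10⁻²⁰) = 1.421 × 10⁻²³ kg·m/s.
λ = h/p = 4.66 × 10⁻¹¹ m = 46.6 pm.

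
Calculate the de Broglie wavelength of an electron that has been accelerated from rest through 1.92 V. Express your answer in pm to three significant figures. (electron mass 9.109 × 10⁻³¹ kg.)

KE = eV = 1.602 × 10⁻¹⁹ × 1.920 = 3.076 × 10⁻¹⁹ J.
p = √(2mKE) = √(2 × 9.109 × 10⁻³¹ × 3.076 × 10⁻¹⁹) = 7.486 × 10⁻²⁵ kg·m/s.
λ = h/p = 6.626 × 10⁻³⁴ / 7.486 × 10⁻²⁵ = 8.85 × 10⁻¹⁰ m = 885 pm.

λ = 885 pm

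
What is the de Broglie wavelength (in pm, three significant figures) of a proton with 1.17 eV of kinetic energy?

KE = 1.17 eV = 1.874 × 10⁻¹⁹ J.
p = √(2mKE) = √(2 × 1.673 × 10⁻²⁷ × 1.874 × 10⁻¹⁹) = 2.504 × 10⁻²³ kg·m/s.
λ = h/p = 6.626 × 10⁻³⁴ / 2.504 × 10⁻²³ = 2.65 × 10⁻¹¹ m = 26.5 pm.

λ = 26.5 pm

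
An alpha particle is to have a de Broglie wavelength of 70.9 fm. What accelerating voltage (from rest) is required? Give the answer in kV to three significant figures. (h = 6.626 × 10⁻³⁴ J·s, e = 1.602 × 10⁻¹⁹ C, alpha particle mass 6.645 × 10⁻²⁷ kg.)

V = 20.5 kV

p = h/λ = 6.626 × 10⁻³⁴ / 7.090 × 10⁻¹⁴ = 9.346 × 10⁻²¹ kg·m/s.
KE = p²/(2m) = 6.572 × 10⁻¹⁵ J.
V = KE/2e = 6.572 × 10⁻¹⁵ / (2 × 1.602 × 10⁻¹⁹) = 20.5 kV.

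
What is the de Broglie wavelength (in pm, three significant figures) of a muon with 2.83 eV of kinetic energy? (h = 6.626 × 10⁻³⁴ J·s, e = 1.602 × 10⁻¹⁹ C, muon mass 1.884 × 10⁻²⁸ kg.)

KE = 2.83 eV = 4.534 × 10⁻¹⁹ J.
p = √(2mKE) = √(2 × 1.884 × 10⁻²⁸ × 4.534 × 10⁻¹⁹) = 1.307 × 10⁻²³ kg·m/s.
λ = h/p = 6.626 × 10⁻³⁴ / 1.307 × 10⁻²³ = 5.07 × 10⁻¹¹ m = 50.7 pm.

λ = 50.7 pm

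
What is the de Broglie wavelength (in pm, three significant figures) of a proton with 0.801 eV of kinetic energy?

KE = 0.801 eV = 1.283 × 10⁻¹⁹ J.
p = √(2mKE) = √(2 × 1.673 × 10⁻²⁷ × 1.283 × 10⁻¹⁹) = 2.072 × 10⁻²³ kg·m/s.
λ = h/p = 6.626 × 10⁻³⁴ / 2.072 × 10⁻²³ = 3.20 × 10⁻¹¹ m = 32.0 pm.

λ = 32.0 pm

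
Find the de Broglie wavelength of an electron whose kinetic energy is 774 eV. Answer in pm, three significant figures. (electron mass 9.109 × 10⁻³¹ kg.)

λ = 44.1 pm

KE = 774 eV = 1.240 × 10⁻¹⁶ J.
p = √(2mKE) = √(2 × 9.109 × 10⁻³¹ × 1.240 × 10⁻¹⁶) = 1.503 × 10⁻²³ kg·m/s.
λ = h/p = 6.626 × 10⁻³⁴ / 1.503 × 10⁻²³ = 4.41 × 10⁻¹¹ m = 44.1 pm.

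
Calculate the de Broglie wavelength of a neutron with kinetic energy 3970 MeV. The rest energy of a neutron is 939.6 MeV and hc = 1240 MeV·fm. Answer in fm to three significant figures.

λ = 0.257 fm

Total energy E = KE + m₀c² = 3970 + 939.6 = 4909.6 MeV.
(pc)² = E² − (m₀c²)² = (4909.6)² − (939.6)² = 2.322 × 10⁷ MeV², so pc = 4819 MeV.
λ = hc/(pc) = 1240 MeV·fm / 4819 MeV = 0.257 fm.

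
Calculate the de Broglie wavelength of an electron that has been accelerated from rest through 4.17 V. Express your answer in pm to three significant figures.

KE = eV = 1.602 × 10⁻¹⁹ × 4.170 = 6.680 × 10⁻¹⁹ J.
p = √(2mKE) = √(2 × 9.109 × 10⁻³¹ × 6.680 × 10⁻¹⁹) = 1.103 × 10⁻²⁴ kg·m/s.
λ = h/p = 6.626 × 10⁻³⁴ / 1.103 × 10⁻²⁴ = 6.01 × 10⁻¹⁰ m = 601 pm.

λ = 601 pm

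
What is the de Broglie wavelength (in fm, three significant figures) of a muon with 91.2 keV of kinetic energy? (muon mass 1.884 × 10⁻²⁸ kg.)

KE = 91.2 keV = 1.461 × 10⁻¹⁴ J.
p = √(2mKE) = √(2 × 1.884 × 10⁻²⁸ × 1.461 × 10⁻¹⁴) = 2.346 × 10⁻²¹ kg·m/s.
λ = h/p = 6.626 × 10⁻³⁴ / 2.346 × 10⁻²¹ = 2.82 × 10⁻¹³ m = 282 fm.

λ = 282 fm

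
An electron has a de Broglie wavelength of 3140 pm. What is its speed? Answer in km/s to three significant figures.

p = h/λ = 6.626 × 10⁻³⁴ / 3.140 × 10⁻⁹ = 2.110 × 10⁻²⁵ kg·m/s.
v = p/m = 2.110 × 10⁻²⁵ / 9.109 × 10⁻³¹ = 2.32 × 10⁵ m/s = 232 km/s.

v = 232 km/s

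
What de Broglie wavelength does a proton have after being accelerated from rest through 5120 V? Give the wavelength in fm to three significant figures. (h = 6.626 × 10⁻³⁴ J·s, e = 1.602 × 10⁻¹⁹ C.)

KE = eV = 1.602 × 10⁻¹⁹ × 5120 = 8.202 × 10⁻¹⁶ J.
p = √(2mKE) = √(2 × 1.673 × 10⁻²⁷ × 8.202 × 10⁻¹⁶) = 1.657 × 10⁻²¹ kg·m/s.
λ = h/p = 6.626 × 10⁻³⁴ / 1.657 × 10⁻²¹ = 4.00 × 10⁻¹³ m = 400 fm.

λ = 400 fm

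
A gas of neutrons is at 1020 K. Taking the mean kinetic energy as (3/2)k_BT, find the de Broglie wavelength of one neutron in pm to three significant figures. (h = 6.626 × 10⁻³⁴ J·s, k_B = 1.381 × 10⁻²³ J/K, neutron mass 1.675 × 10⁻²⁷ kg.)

KE = (3/2)k_BT = 1.5 × 1.381 × 10⁻²³ × 1020 = 2.113 × 10⁻²⁰ J.
p = √(2mKE) = √(2 × 1.675 × 10⁻²⁷ × 2.113 × 10⁻²⁰) = 8.413 × 10⁻²⁴ kg·m/s.
λ = h/p = 7.88 × 10⁻¹¹ m = 78.8 pm.

λ = 78.8 pm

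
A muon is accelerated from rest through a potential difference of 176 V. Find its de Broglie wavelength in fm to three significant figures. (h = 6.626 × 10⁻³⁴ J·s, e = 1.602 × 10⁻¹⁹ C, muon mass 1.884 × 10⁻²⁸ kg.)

λ = 6430 fm

KE = eV = 1.602 × 10⁻¹⁹ × 176.0 = 2.820 × 10⁻¹⁷ J.
p = √(2mKE) = √(2 × 1.884 × 10⁻²⁸ × 2.820 × 10⁻¹⁷) = 1.031 × 10⁻²² kg·m/s.
λ = h/p = 6.626 × 10⁻³⁴ / 1.031 × 10⁻²² = 6.43 × 10⁻¹² m = 6430 fm.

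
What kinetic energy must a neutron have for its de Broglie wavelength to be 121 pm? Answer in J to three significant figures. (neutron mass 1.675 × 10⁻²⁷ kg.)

p = h/λ = 6.626 × 10⁻³⁴ / 1.210 × 10⁻¹⁰ = 5.476 × 10⁻²⁴ kg·m/s.
KE = p²/(2m) = (5.476 × 10⁻²⁴)² / (2 × 1.675 × 10⁻²⁷) = 8.951 × 10⁻²¹ J = 8.95 × 10⁻²¹ J.

KE = 8.95 × 10⁻²¹ J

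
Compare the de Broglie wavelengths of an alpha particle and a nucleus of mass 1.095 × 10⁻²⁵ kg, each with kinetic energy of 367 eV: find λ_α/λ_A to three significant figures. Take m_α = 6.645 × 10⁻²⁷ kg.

At fixed KE, p = √(2mKE) so λ = h/p ∝ 1/√m.
λ_α/λ_A = √(m_A/m_α) = √(1.095 × 10⁻²⁵/6.645 × 10⁻²⁷) = √(16.48) = 4.06.

λ_α/λ_A = 4.06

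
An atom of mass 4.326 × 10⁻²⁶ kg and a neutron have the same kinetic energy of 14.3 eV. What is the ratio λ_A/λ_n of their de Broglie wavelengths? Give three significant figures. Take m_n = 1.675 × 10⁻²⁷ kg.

At fixed KE, p = √(2mKE) so λ = h/p ∝ 1/√m.
λ_A/λ_n = √(m_n/m_A) = √(1.675 × 10⁻²⁷/4.326 × 10⁻²⁶) = √(0.03872) = 0.197.

λ_A/λ_n = 0.197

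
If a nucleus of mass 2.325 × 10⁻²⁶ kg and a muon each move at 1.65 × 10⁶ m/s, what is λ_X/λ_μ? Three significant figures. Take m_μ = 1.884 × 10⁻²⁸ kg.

At fixed v, p = mv so λ = h/(mv) ∝ 1/m.
λ_X/λ_μ = m_μ/m_X = 1.884 × 10⁻²⁸/2.325 × 10⁻²⁶ = 8.10 × 10⁻³.

λ_X/λ_μ = 8.10 × 10⁻³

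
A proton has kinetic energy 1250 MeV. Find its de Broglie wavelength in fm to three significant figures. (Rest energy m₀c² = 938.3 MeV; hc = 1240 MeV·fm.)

λ = 0.627 fm

Total energy E = KE + m₀c² = 1250 + 938.3 = 2188.3 MeV.
(pc)² = E² − (m₀c²)² = (2188.3)² − (938.3)² = 3.908 × 10⁶ MeV², so pc = 1977 MeV.
λ = hc/(pc) = 1240 MeV·fm / 1977 MeV = 0.627 fm.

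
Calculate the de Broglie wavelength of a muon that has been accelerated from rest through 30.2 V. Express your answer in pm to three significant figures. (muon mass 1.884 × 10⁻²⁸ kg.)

λ = 15.5 pm

KE = eV = 1.602 × 10⁻¹⁹ × 30.20 = 4.838 × 10⁻¹⁸ J.
p = √(2mKE) = √(2 × 1.884 × 10⁻²⁸ × 4.838 × 10⁻¹⁸) = 4.270 × 10⁻²³ kg·m/s.
λ = h/p = 6.626 × 10⁻³⁴ / 4.270 × 10⁻²³ = 1.55 × 10⁻¹¹ m = 15.5 pm.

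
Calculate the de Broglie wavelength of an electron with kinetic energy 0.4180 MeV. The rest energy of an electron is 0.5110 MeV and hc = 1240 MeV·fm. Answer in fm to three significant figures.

λ = 1600 fm

Total energy E = KE + m₀c² = 0.4180 + 0.5110 = 0.9290 MeV.
(pc)² = E² − (m₀c²)² = (0.9290)² − (0.5110)² = 0.6019 MeV², so pc = 0.7758 MeV.
λ = hc/(pc) = 1240 MeV·fm / 0.7758 MeV = 1600 fm.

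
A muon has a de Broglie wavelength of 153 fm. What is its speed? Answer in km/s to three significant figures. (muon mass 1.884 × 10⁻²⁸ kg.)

v = 2.30 × 10⁴ km/s

p = h/λ = 6.626 × 10⁻³⁴ / 1.530 × 10⁻¹³ = 4.331 × 10⁻²¹ kg·m/s.
v = p/m = 4.331 × 10⁻²¹ / 1.884 × 10⁻²⁸ = 2.30 × 10⁷ m/s = 2.30 × 10⁴ km/s.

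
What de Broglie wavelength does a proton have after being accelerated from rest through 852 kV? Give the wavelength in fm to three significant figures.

KE = eV = 1.602 × 10⁻¹⁹ × 8.520 × 10⁵ = 1.365 × 10⁻¹³ J.
p = √(2mKE) = √(2 × 1.673 × 10⁻²⁷ × 1.365 × 10⁻¹³) = 2.137 × 10⁻²⁰ kg·m/s.
λ = h/p = 6.626 × 10⁻³⁴ / 2.137 × 10⁻²⁰ = 3.10 × 10⁻¹⁴ m = 31.0 fm.

λ = 31.0 fm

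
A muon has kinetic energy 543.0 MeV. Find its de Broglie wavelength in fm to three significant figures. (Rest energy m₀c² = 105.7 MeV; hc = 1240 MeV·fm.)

λ = 1.94 fm

Total energy E = KE + m₀c² = 543.0 + 105.7 = 648.7 MeV.
(pc)² = E² − (m₀c²)² = (648.7)² − (105.7)² = 4.096 × 10⁵ MeV², so pc = 640.0 MeV.
λ = hc/(pc) = 1240 MeV·fm / 640.0 MeV = 1.94 fm.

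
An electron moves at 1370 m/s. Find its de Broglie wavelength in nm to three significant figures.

λ = 531 nm

p = mv = 9.109 × 10⁻³¹ × 1370 = 1.248 × 10⁻²⁷ kg·m/s.
λ = h/p = 6.626 × 10⁻³⁴ / 1.248 × 10⁻²⁷ = 5.31 × 10⁻⁷ m = 531 nm.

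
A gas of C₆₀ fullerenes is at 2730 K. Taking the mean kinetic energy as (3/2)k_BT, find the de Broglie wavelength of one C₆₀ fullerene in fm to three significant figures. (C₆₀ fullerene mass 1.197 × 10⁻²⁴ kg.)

KE = (3/2)k_BT = 1.5 × 1.381 × 10⁻²³ × 2730 = 5.655 × 10⁻²⁰ J.
p = √(2mKE) = √(2 × 1.197 × 10⁻²⁴ × 5.655 × 10⁻²⁰) = 3.679 × 10⁻²² kg·m/s.
λ = h/p = 1.80 × 10⁻¹² m = 1800 fm.

λ = 1800 fm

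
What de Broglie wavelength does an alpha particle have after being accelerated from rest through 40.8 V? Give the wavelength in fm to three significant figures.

λ = 1590 fm

KE = 2eV = 2 × 1.602 × 10⁻¹⁹ × 40.80 = 1.307 × 10⁻¹⁷ J.
p = √(2mKE) = √(2 × 6.645 × 10⁻²⁷ × 1.307 × 10⁻¹⁷) = 4.168 × 10⁻²² kg·m/s.
λ = h/p = 6.626 × 10⁻³⁴ / 4.168 × 10⁻²² = 1.59 × 10⁻¹² m = 1590 fm.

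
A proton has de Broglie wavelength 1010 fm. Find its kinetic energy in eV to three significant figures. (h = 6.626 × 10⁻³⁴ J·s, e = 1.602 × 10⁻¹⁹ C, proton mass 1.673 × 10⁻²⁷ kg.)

KE = 803 eV

p = h/λ = 6.626 × 10⁻³⁴ / 1.010 × 10⁻¹² = 6.560 × 10⁻²² kg·m/s.
KE = p²/(2m) = (6.560 × 10⁻²²)² / (2 × 1.673 × 10⁻²⁷) = 1.286 × 10⁻¹⁶ J = 803 eV.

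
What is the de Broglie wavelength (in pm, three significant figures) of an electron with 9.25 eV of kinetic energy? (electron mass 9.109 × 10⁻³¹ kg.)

λ = 403 pm

KE = 9.25 eV = 1.482 × 10⁻¹⁸ J.
p = √(2mKE) = √(2 × 9.109 × 10⁻³¹ × 1.482 × 10⁻¹⁸) = 1.643 × 10⁻²⁴ kg·m/s.
λ = h/p = 6.626 × 10⁻³⁴ / 1.643 × 10⁻²⁴ = 4.03 × 10⁻¹⁰ m = 403 pm.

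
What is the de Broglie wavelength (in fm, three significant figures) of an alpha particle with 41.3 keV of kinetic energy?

KE = 41.3 keV = 6.616 × 10⁻¹⁵ J.
p = √(2mKE) = √(2 × 6.645 × 10⁻²⁷ × 6.616 × 10⁻¹⁵) = 9.377 × 10⁻²¹ kg·m/s.
λ = h/p = 6.626 × 10⁻³⁴ / 9.377 × 10⁻²¹ = 7.07 × 10⁻¹⁴ m = 70.7 fm.

λ = 70.7 fm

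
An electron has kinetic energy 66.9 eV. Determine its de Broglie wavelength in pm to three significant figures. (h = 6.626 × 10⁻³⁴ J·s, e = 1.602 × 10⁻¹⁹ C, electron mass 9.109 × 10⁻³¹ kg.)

λ = 150 pm

KE = 66.9 eV = 1.072 × 10⁻¹⁷ J.
p = √(2mKE) = √(2 × 9.109 × 10⁻³¹ × 1.072 × 10⁻¹⁷) = 4.419 × 10⁻²⁴ kg·m/s.
λ = h/p = 6.626 × 10⁻³⁴ / 4.419 × 10⁻²⁴ = 1.50 × 10⁻¹⁰ m = 150 pm.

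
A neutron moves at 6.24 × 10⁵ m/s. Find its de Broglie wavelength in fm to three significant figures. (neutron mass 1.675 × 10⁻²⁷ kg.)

λ = 634 fm

p = mv = 1.675 × 10⁻²⁷ × 6.24 × 10⁵ = 1.045 × 10⁻²¹ kg·m/s.
λ = h/p = 6.626 × 10⁻³⁴ / 1.045 × 10⁻²¹ = 6.34 × 10⁻¹³ m = 634 fm.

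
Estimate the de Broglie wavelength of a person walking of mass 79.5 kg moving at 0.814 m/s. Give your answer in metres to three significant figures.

λ = 1.02 × 10⁻³⁵ m

p = mv = 79.5 × 0.814 = 6.471 × 10¹ kg·m/s.
λ = h/p = 6.626 × 10⁻³⁴ / 6.471 × 10¹ = 1.02 × 10⁻³⁵ m.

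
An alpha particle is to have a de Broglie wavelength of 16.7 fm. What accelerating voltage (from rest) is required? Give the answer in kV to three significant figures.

V = 370 kV

p = h/λ = 6.626 × 10⁻³⁴ / 1.670 × 10⁻¹⁴ = 3.968 × 10⁻²⁰ kg·m/s.
KE = p²/(2m) = 1.185 × 10⁻¹³ J.
V = KE/2e = 1.185 × 10⁻¹³ / (2 × 1.602 × 10⁻¹⁹) = 370 kV.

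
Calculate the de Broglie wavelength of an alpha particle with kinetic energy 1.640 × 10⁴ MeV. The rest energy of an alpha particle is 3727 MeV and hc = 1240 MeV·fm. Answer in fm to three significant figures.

Total energy E = KE + m₀c² = 1.640 × 10⁴ + 3727 = 20127 MeV.
(pc)² = E² − (m₀c²)² = (20127)² − (3727)² = 3.912 × 10⁸ MeV², so pc = 1.978 × 10⁴ MeV.
λ = hc/(pc) = 1240 MeV·fm / 1.978 × 10⁴ MeV = 0.0627 fm.

λ = 0.0627 fm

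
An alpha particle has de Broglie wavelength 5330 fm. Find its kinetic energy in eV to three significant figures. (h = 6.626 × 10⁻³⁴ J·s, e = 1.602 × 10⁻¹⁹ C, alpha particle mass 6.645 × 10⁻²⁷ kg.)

p = h/λ = 6.626 × 10⁻³⁴ / 5.330 × 10⁻¹² = 1.243 × 10⁻²² kg·m/s.
KE = p²/(2m) = (1.243 × 10⁻²²)² / (2 × 6.645 × 10⁻²⁷) = 1.163 × 10⁻¹⁸ J = 7.26 eV.

KE = 7.26 eV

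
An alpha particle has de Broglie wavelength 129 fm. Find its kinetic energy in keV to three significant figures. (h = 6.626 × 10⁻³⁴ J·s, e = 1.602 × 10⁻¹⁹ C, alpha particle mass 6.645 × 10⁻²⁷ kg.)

p = h/λ = 6.626 × 10⁻³⁴ / 1.290 × 10⁻¹³ = 5.136 × 10⁻²¹ kg·m/s.
KE = p²/(2m) = (5.136 × 10⁻²¹)² / (2 × 6.645 × 10⁻²⁷) = 1.985 × 10⁻¹⁵ J = 12.4 keV.

KE = 12.4 keV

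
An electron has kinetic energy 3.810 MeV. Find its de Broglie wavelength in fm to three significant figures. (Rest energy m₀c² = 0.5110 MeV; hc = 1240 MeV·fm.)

Total energy E = KE + m₀c² = 3.810 + 0.5110 = 4.3210 MeV.
(pc)² = E² − (m₀c²)² = (4.3210)² − (0.5110)² = 18.41 MeV², so pc = 4.291 MeV.
λ = hc/(pc) = 1240 MeV·fm / 4.291 MeV = 289 fm.

λ = 289 fm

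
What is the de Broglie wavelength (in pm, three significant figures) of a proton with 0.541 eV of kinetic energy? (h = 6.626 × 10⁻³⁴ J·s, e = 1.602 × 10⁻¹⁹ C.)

λ = 38.9 pm

KE = 0.541 eV = 8.667 × 10⁻²⁰ J.
p = √(2mKE) = √(2 × 1.673 × 10⁻²⁷ × 8.667 × 10⁻²⁰) = 1.703 × 10⁻²³ kg·m/s.
λ = h/p = 6.626 × 10⁻³⁴ / 1.703 × 10⁻²³ = 3.89 × 10⁻¹¹ m = 38.9 pm.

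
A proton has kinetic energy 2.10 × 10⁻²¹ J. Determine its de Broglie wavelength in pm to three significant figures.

p = √(2mKE) = √(2 × 1.673 × 10⁻²⁷ × 2.100 × 10⁻²¹) = 2.651 × 10⁻²⁴ kg·m/s.
λ = h/p = 6.626 × 10⁻³⁴ / 2.651 × 10⁻²⁴ = 2.50 × 10⁻¹⁰ m = 250 pm.

λ = 250 pm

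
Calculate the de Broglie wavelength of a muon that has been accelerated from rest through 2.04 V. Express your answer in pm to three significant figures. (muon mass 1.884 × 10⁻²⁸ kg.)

KE = eV = 1.602 × 10⁻¹⁹ × 2.040 = 3.268 × 10⁻¹⁹ J.
p = √(2mKE) = √(2 × 1.884 × 10⁻²⁸ × 3.268 × 10⁻¹⁹) = 1.110 × 10⁻²³ kg·m/s.
λ = h/p = 6.626 × 10⁻³⁴ / 1.110 × 10⁻²³ = 5.97 × 10⁻¹¹ m = 59.7 pm.

λ = 59.7 pm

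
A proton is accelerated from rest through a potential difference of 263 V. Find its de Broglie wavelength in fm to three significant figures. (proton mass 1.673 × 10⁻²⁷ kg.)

λ = 1760 fm

KE = eV = 1.602 × 10⁻¹⁹ × 263.0 = 4.213 × 10⁻¹⁷ J.
p = √(2mKE) = √(2 × 1.673 × 10⁻²⁷ × 4.213 × 10⁻¹⁷) = 3.755 × 10⁻²² kg·m/s.
λ = h/p = 6.626 × 10⁻³⁴ / 3.755 × 10⁻²² = 1.76 × 10⁻¹² m = 1760 fm.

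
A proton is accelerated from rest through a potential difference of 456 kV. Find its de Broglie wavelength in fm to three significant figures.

KE = eV = 1.602 × 10⁻¹⁹ × 4.560 × 10⁵ = 7.305 × 10⁻¹⁴ J.
p = √(2mKE) = √(2 × 1.673 × 10⁻²⁷ × 7.305 × 10⁻¹⁴) = 1.563 × 10⁻²⁰ kg·m/s.
λ = h/p = 6.626 × 10⁻³⁴ / 1.563 × 10⁻²⁰ = 4.24 × 10⁻¹⁴ m = 42.4 fm.

λ = 42.4 fm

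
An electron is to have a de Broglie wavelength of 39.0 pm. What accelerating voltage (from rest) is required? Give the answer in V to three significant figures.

p = h/λ = 6.626 × 10⁻³⁴ / 3.900 × 10⁻¹¹ = 1.699 × 10⁻²³ kg·m/s.
KE = p²/(2m) = 1.584 × 10⁻¹⁶ J.
V = KE/e = 1.584 × 10⁻¹⁶ / (1.602 × 10⁻¹⁹) = 989 V.

V = 989 V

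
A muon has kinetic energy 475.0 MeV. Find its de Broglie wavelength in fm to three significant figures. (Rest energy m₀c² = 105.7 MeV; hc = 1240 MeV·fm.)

Total energy E = KE + m₀c² = 475.0 + 105.7 = 580.7 MeV.
(pc)² = E² − (m₀c²)² = (580.7)² − (105.7)² = 3.260 × 10⁵ MeV², so pc = 571.0 MeV.
λ = hc/(pc) = 1240 MeV·fm / 571.0 MeV = 2.17 fm.

λ = 2.17 fm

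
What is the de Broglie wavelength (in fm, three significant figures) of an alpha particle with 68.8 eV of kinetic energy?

λ = 1730 fm

KE = 68.8 eV = 1.102 × 10⁻¹⁷ J.
p = √(2mKE) = √(2 × 6.645 × 10⁻²⁷ × 1.102 × 10⁻¹⁷) = 3.827 × 10⁻²² kg·m/s.
λ = h/p = 6.626 × 10⁻³⁴ / 3.827 × 10⁻²² = 1.73 × 10⁻¹² m = 1730 fm.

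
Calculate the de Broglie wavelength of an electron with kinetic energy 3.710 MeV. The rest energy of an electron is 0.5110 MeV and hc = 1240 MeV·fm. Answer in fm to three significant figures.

Total energy E = KE + m₀c² = 3.710 + 0.5110 = 4.2210 MeV.
(pc)² = E² − (m₀c²)² = (4.2210)² − (0.5110)² = 17.56 MeV², so pc = 4.190 MeV.
λ = hc/(pc) = 1240 MeV·fm / 4.190 MeV = 296 fm.

λ = 296 fm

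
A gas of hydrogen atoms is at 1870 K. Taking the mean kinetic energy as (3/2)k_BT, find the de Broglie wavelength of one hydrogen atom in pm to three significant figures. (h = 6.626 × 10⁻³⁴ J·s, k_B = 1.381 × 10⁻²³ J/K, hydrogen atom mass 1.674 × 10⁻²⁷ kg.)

KE = (3/2)k_BT = 1.5 × 1.381 × 10⁻²³ × 1870 = 3.874 × 10⁻²⁰ J.
p = √(2mKE) = √(2 × 1.674 × 10⁻²⁷ × 3.874 × 10⁻²⁰) = 1.139 × 10⁻²³ kg·m/s.
λ = h/p = 5.82 × 10⁻¹¹ m = 58.2 pm.

λ = 58.2 pm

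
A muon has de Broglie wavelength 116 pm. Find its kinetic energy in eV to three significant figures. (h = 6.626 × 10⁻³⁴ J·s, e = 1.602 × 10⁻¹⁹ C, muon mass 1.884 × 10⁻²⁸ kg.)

p = h/λ = 6.626 × 10⁻³⁴ / 1.160 × 10⁻¹⁰ = 5.712 × 10⁻²⁴ kg·m/s.
KE = p²/(2m) = (5.712 × 10⁻²⁴)² / (2 × 1.884 × 10⁻²⁸) = 8.659 × 10⁻²⁰ J = 0.541 eV.

KE = 0.541 eV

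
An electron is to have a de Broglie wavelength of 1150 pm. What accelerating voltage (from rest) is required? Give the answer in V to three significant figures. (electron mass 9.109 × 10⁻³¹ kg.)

V = 1.14 V

p = h/λ = 6.626 × 10⁻³⁴ / 1.150 × 10⁻⁹ = 5.762 × 10⁻²⁵ kg·m/s.
KE = p²/(2m) = 1.822 × 10⁻¹⁹ J.
V = KE/e = 1.822 × 10⁻¹⁹ / (1.602 × 10⁻¹⁹) = 1.14 V.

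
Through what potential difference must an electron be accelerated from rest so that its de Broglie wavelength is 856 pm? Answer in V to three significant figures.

V = 2.05 V

p = h/λ = 6.626 × 10⁻³⁴ / 8.560 × 10⁻¹⁰ = 7.741 × 10⁻²⁵ kg·m/s.
KE = p²/(2m) = 3.289 × 10⁻¹⁹ J.
V = KE/e = 3.289 × 10⁻¹⁹ / (1.602 × 10⁻¹⁹) = 2.05 V.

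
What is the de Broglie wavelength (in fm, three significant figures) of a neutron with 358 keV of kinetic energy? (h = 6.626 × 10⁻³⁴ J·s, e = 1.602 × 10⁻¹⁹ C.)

KE = 358 keV = 5.735 × 10⁻¹⁴ J.
p = √(2mKE) = √(2 × 1.675 × 10⁻²⁷ × 5.735 × 10⁻¹⁴) = 1.386 × 10⁻²⁰ kg·m/s.
λ = h/p = 6.626 × 10⁻³⁴ / 1.386 × 10⁻²⁰ = 4.78 × 10⁻¹⁴ m = 47.8 fm.

λ = 47.8 fm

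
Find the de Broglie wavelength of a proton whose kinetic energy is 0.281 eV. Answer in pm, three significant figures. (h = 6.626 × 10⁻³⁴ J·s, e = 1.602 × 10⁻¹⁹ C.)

λ = 54.0 pm

KE = 0.281 eV = 4.502 × 10⁻²⁰ J.
p = √(2mKE) = √(2 × 1.673 × 10⁻²⁷ × 4.502 × 10⁻²⁰) = 1.227 × 10⁻²³ kg·m/s.
λ = h/p = 6.626 × 10⁻³⁴ / 1.227 × 10⁻²³ = 5.40 × 10⁻¹¹ m = 54.0 pm.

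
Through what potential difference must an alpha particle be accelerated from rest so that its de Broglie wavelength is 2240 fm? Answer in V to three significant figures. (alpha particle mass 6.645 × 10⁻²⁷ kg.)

V = 20.5 V

p = h/λ = 6.626 × 10⁻³⁴ / 2.240 × 10⁻¹² = 2.958 × 10⁻²² kg·m/s.
KE = p²/(2m) = 6.584 × 10⁻¹⁸ J.
V = KE/2e = 6.584 × 10⁻¹⁸ / (2 × 1.602 × 10⁻¹⁹) = 20.5 V.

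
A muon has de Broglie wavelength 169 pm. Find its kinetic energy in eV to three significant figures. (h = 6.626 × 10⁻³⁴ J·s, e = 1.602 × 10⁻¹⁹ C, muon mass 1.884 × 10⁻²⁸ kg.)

KE = 0.255 eV

p = h/λ = 6.626 × 10⁻³⁴ / 1.690 × 10⁻¹⁰ = 3.921 × 10⁻²⁴ kg·m/s.
KE = p²/(2m) = (3.921 × 10⁻²⁴)² / (2 × 1.884 × 10⁻²⁸) = 4.080 × 10⁻²⁰ J = 0.255 eV.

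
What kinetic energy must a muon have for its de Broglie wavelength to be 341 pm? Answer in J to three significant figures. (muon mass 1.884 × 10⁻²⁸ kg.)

p = h/λ = 6.626 × 10⁻³⁴ / 3.410 × 10⁻¹⁰ = 1.943 × 10⁻²⁴ kg·m/s.
KE = p²/(2m) = (1.943 × 10⁻²⁴)² / (2 × 1.884 × 10⁻²⁸) = 1.002 × 10⁻²⁰ J = 1.00 × 10⁻²⁰ J.

KE = 1.00 × 10⁻²⁰ J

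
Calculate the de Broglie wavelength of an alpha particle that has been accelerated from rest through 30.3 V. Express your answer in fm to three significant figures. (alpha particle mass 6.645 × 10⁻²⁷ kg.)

λ = 1840 fm

KE = 2eV = 2 × 1.602 × 10⁻¹⁹ × 30.30 = 9.708 × 10⁻¹⁸ J.
p = √(2mKE) = √(2 × 6.645 × 10⁻²⁷ × 9.708 × 10⁻¹⁸) = 3.592 × 10⁻²² kg·m/s.
λ = h/p = 6.626 × 10⁻³⁴ / 3.592 × 10⁻²² = 1.84 × 10⁻¹² m = 1840 fm.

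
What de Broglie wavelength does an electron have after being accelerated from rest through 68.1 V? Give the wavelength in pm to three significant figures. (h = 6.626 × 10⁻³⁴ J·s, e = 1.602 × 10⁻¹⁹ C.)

λ = 149 pm

KE = eV = 1.602 × 10⁻¹⁹ × 68.10 = 1.091 × 10⁻¹⁷ J.
p = √(2mKE) = √(2 × 9.109 × 10⁻³¹ × 1.091 × 10⁻¹⁷) = 4.458 × 10⁻²⁴ kg·m/s.
λ = h/p = 6.626 × 10⁻³⁴ / 4.458 × 10⁻²⁴ = 1.49 × 10⁻¹⁰ m = 149 pm.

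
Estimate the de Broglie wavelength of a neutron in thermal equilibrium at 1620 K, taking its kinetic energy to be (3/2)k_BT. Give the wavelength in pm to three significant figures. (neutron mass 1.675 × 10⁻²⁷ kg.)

λ = 62.5 pm

KE = (3/2)k_BT = 1.5 × 1.381 × 10⁻²³ × 1620 = 3.356 × 10⁻²⁰ J.
p = √(2mKE) = √(2 × 1.675 × 10⁻²⁷ × 3.356 × 10⁻²⁰) = 1.060 × 10⁻²³ kg·m/s.
λ = h/p = 6.25 × 10⁻¹¹ m = 62.5 pm.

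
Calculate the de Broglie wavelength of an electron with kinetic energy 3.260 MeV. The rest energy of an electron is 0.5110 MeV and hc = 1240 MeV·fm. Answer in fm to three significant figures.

λ = 332 fm

Total energy E = KE + m₀c² = 3.260 + 0.5110 = 3.7710 MeV.
(pc)² = E² − (m₀c²)² = (3.7710)² − (0.5110)² = 13.96 MeV², so pc = 3.736 MeV.
λ = hc/(pc) = 1240 MeV·fm / 3.736 MeV = 332 fm.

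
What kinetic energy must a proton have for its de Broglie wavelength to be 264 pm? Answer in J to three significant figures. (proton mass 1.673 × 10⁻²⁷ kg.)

p = h/λ = 6.626 × 10⁻³⁴ / 2.640 × 10⁻¹⁰ = 2.510 × 10⁻²⁴ kg·m/s.
KE = p²/(2m) = (2.510 × 10⁻²⁴)² / (2 × 1.673 × 10⁻²⁷) = 1.883 × 10⁻²¹ J = 1.88 × 10⁻²¹ J.

KE = 1.88 × 10⁻²¹ J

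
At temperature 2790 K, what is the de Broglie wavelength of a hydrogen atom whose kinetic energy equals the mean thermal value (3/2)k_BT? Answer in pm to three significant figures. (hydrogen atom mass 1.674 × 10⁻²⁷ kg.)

λ = 47.6 pm

KE = (3/2)k_BT = 1.5 × 1.381 × 10⁻²³ × 2790 = 5.779 × 10⁻²⁰ J.
p = √(2mKE) = √(2 × 1.674 × 10⁻²⁷ × 5.779 × 10⁻²⁰) = 1.391 × 10⁻²³ kg·m/s.
λ = h/p = 4.76 × 10⁻¹¹ m = 47.6 pm.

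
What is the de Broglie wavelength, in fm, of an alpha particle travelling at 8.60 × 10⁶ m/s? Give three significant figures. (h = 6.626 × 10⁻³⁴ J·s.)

p = mv = 6.645 × 10⁻²⁷ × 8.60 × 10⁶ = 5.715 × 10⁻²⁰ kg·m/s.
λ = h/p = 6.626 × 10⁻³⁴ / 5.715 × 10⁻²⁰ = 1.16 × 10⁻¹⁴ m = 11.6 fm.

λ = 11.6 fm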